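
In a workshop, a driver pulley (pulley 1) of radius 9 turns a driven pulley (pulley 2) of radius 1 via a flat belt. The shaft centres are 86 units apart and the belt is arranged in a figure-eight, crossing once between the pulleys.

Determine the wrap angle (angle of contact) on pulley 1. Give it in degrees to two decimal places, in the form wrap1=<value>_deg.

crossed belt: β = asin((r1+r2)/C) = asin(10/86) = 6.6774°
wrap1 = wrap2 = π + 2β = 193.3548°

wrap1=193.35_deg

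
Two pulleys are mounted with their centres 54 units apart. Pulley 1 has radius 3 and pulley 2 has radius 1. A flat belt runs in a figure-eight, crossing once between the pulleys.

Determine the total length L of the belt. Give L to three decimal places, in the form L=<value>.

crossed belt: β = asin((r1+r2)/C) = asin(4/54) = 4.2480°
wrap1 = wrap2 = π + 2β = 188.4960°
tangent length = C·cosβ = 53.8516
L = (r1+r2)·wrap + 2·C·cosβ = 4·3.2899 + 2·53.8516 = 120.8628

L=120.863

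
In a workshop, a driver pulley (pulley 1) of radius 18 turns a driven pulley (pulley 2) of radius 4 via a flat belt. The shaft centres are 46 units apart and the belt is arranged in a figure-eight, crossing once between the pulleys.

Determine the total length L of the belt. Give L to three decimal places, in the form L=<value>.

L=171.853

crossed belt: β = asin((r1+r2)/C) = asin(22/46) = 28.5719°
wrap1 = wrap2 = π + 2β = 237.1438°
tangent length = C·cosβ = 40.3980
L = (r1+r2)·wrap + 2·C·cosβ = 22·4.1389 + 2·40.3980 = 171.8527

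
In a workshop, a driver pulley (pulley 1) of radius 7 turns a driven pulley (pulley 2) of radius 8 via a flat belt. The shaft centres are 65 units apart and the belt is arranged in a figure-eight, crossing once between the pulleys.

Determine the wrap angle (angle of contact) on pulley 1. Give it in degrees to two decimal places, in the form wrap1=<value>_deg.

crossed belt: β = asin((r1+r2)/C) = asin(15/65) = 13.3424°
wrap1 = wrap2 = π + 2β = 206.6847°

wrap1=206.68_deg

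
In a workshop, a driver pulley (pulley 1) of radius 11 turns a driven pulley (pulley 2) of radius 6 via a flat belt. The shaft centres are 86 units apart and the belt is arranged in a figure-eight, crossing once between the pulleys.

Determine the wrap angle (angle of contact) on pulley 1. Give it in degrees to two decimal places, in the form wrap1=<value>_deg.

wrap1=202.80_deg

crossed belt: β = asin((r1+r2)/C) = asin(17/86) = 11.4010°
wrap1 = wrap2 = π + 2β = 202.8020°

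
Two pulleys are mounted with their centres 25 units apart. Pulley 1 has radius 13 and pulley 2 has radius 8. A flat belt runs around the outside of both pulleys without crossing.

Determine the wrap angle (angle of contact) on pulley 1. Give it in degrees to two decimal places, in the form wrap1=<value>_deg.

wrap1=203.07_deg

open belt: β = asin((r2−r1)/C) = asin(-5/25) = -11.5370°
wrap1 = π − 2β = 203.0739°
wrap2 = π + 2β = 156.9261°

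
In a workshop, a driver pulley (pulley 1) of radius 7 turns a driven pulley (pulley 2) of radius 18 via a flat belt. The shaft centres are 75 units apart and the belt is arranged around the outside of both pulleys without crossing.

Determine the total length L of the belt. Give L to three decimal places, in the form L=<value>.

open belt: β = asin((r2−r1)/C) = asin(11/75) = 8.4338°
wrap1 = π − 2β = 163.1324°
wrap2 = π + 2β = 196.8676°
tangent length = C·cosβ = 74.1889
L = r1·wrap1 + r2·wrap2 + 2·C·cosβ = 7·2.8472 + 18·3.4360 + 2·74.1889 = 230.1561

L=230.156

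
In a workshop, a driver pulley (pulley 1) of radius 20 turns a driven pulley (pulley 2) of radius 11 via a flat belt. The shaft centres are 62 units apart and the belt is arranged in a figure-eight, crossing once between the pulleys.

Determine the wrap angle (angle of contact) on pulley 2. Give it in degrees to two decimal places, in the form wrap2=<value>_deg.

crossed belt: β = asin((r1+r2)/C) = asin(31/62) = 30.0000°
wrap1 = wrap2 = π + 2β = 240.0000°

wrap2=240.00_deg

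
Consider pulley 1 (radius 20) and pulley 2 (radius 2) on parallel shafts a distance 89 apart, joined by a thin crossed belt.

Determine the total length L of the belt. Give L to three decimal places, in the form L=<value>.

crossed belt: β = asin((r1+r2)/C) = asin(22/89) = 14.3114°
wrap1 = wrap2 = π + 2β = 208.6227°
tangent length = C·cosβ = 86.2380
L = (r1+r2)·wrap + 2·C·cosβ = 22·3.6412 + 2·86.2380 = 252.5815

L=252.581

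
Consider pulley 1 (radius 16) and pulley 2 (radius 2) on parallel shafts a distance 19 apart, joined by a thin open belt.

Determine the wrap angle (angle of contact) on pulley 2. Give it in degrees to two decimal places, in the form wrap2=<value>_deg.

wrap2=85.07_deg

open belt: β = asin((r2−r1)/C) = asin(-14/19) = -47.4631°
wrap1 = π − 2β = 274.9262°
wrap2 = π + 2β = 85.0738°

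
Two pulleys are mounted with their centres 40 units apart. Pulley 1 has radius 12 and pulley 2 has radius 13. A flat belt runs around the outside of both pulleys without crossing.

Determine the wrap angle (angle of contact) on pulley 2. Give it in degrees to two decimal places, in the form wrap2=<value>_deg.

wrap2=182.87_deg

open belt: β = asin((r2−r1)/C) = asin(1/40) = 1.4325°
wrap1 = π − 2β = 177.1349°
wrap2 = π + 2β = 182.8651°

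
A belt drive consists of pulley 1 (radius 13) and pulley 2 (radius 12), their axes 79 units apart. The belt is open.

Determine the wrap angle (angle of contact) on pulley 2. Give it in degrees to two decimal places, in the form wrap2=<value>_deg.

wrap2=178.55_deg

open belt: β = asin((r2−r1)/C) = asin(-1/79) = -0.7253°
wrap1 = π − 2β = 181.4506°
wrap2 = π + 2β = 178.5494°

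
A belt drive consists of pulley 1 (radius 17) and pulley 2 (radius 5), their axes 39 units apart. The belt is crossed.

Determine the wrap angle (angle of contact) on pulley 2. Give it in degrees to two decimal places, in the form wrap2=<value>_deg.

crossed belt: β = asin((r1+r2)/C) = asin(22/39) = 34.3400°
wrap1 = wrap2 = π + 2β = 248.6800°

wrap2=248.68_deg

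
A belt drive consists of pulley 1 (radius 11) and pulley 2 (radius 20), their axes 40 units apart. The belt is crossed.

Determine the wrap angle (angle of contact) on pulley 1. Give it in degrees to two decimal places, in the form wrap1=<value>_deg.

crossed belt: β = asin((r1+r2)/C) = asin(31/40) = 50.8050°
wrap1 = wrap2 = π + 2β = 281.6101°

wrap1=281.61_deg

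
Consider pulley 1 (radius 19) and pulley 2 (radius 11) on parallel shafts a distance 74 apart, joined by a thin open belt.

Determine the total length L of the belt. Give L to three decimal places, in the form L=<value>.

L=243.113

open belt: β = asin((r2−r1)/C) = asin(-8/74) = -6.2063°
wrap1 = π − 2β = 192.4125°
wrap2 = π + 2β = 167.5875°
tangent length = C·cosβ = 73.5663
L = r1·wrap1 + r2·wrap2 + 2·C·cosβ = 19·3.3582 + 11·2.9250 + 2·73.5663 = 243.1135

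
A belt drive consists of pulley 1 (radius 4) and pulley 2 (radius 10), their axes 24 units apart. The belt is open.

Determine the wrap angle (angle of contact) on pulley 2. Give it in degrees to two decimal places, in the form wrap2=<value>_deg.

open belt: β = asin((r2−r1)/C) = asin(6/24) = 14.4775°
wrap1 = π − 2β = 151.0450°
wrap2 = π + 2β = 208.9550°

wrap2=208.96_deg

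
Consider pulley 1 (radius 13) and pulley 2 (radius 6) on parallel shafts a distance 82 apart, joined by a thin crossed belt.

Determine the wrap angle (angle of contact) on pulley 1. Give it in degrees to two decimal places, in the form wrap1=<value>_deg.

wrap1=206.80_deg

crossed belt: β = asin((r1+r2)/C) = asin(19/82) = 13.3976°
wrap1 = wrap2 = π + 2β = 206.7952°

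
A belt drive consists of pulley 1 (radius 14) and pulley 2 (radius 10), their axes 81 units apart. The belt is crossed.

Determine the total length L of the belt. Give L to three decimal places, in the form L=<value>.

L=244.563

crossed belt: β = asin((r1+r2)/C) = asin(24/81) = 17.2353°
wrap1 = wrap2 = π + 2β = 214.4706°
tangent length = C·cosβ = 77.3628
L = (r1+r2)·wrap + 2·C·cosβ = 24·3.7432 + 2·77.3628 = 244.5628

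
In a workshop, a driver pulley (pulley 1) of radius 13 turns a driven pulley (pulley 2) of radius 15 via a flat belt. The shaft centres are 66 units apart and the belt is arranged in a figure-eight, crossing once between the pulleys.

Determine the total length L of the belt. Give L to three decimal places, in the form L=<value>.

crossed belt: β = asin((r1+r2)/C) = asin(28/66) = 25.1027°
wrap1 = wrap2 = π + 2β = 230.2054°
tangent length = C·cosβ = 59.7662
L = (r1+r2)·wrap + 2·C·cosβ = 28·4.0178 + 2·59.7662 = 232.0320

L=232.032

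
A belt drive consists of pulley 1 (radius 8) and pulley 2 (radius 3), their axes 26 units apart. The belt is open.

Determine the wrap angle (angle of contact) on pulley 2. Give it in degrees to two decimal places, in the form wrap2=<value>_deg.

open belt: β = asin((r2−r1)/C) = asin(-5/26) = -11.0875°
wrap1 = π − 2β = 202.1750°
wrap2 = π + 2β = 157.8250°

wrap2=157.83_deg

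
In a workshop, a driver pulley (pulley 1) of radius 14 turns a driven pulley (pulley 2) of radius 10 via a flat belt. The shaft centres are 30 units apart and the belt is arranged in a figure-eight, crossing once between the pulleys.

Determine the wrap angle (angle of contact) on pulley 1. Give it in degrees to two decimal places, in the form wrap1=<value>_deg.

wrap1=286.26_deg

crossed belt: β = asin((r1+r2)/C) = asin(24/30) = 53.1301°
wrap1 = wrap2 = π + 2β = 286.2602°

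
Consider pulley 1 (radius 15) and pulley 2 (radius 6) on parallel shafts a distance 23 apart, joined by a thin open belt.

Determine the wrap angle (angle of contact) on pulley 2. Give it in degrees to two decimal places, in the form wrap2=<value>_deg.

wrap2=133.93_deg

open belt: β = asin((r2−r1)/C) = asin(-9/23) = -23.0357°
wrap1 = π − 2β = 226.0714°
wrap2 = π + 2β = 133.9286°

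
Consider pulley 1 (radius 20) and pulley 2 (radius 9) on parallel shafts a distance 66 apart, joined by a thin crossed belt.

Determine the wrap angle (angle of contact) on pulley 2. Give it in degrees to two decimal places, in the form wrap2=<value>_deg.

crossed belt: β = asin((r1+r2)/C) = asin(29/66) = 26.0652°
wrap1 = wrap2 = π + 2β = 232.1304°

wrap2=232.13_deg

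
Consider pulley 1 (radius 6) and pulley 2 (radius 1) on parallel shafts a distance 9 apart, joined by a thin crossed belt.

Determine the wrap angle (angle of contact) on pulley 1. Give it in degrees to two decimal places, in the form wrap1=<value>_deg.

wrap1=282.12_deg

crossed belt: β = asin((r1+r2)/C) = asin(7/9) = 51.0576°
wrap1 = wrap2 = π + 2β = 282.1151°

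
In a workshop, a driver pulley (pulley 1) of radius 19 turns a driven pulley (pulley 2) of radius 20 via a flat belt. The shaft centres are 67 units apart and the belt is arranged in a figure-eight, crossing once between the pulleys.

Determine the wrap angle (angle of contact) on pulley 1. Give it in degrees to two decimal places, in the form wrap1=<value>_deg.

wrap1=251.20_deg

crossed belt: β = asin((r1+r2)/C) = asin(39/67) = 35.5976°
wrap1 = wrap2 = π + 2β = 251.1953°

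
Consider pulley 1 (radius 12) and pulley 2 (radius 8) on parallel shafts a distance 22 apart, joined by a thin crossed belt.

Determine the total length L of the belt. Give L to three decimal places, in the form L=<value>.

L=126.806

crossed belt: β = asin((r1+r2)/C) = asin(20/22) = 65.3800°
wrap1 = wrap2 = π + 2β = 310.7600°
tangent length = C·cosβ = 9.1652
L = (r1+r2)·wrap + 2·C·cosβ = 20·5.4238 + 2·9.1652 = 126.8060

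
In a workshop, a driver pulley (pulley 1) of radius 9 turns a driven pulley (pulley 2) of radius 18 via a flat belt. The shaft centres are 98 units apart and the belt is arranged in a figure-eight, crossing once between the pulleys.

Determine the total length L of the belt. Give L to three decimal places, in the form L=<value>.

crossed belt: β = asin((r1+r2)/C) = asin(27/98) = 15.9924°
wrap1 = wrap2 = π + 2β = 211.9848°
tangent length = C·cosβ = 94.2072
L = (r1+r2)·wrap + 2·C·cosβ = 27·3.6998 + 2·94.2072 = 288.3099

L=288.310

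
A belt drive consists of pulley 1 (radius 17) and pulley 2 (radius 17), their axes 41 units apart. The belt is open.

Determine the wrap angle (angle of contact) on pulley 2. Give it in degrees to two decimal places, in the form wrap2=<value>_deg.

wrap2=180.00_deg

open belt: β = asin((r2−r1)/C) = asin(0/41) = 0.0000°
wrap1 = π − 2β = 180.0000°
wrap2 = π + 2β = 180.0000°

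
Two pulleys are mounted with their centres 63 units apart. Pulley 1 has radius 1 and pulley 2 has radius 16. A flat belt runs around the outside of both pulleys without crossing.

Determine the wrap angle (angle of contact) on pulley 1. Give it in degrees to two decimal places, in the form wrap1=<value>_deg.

wrap1=152.45_deg

open belt: β = asin((r2−r1)/C) = asin(15/63) = 13.7741°
wrap1 = π − 2β = 152.4517°
wrap2 = π + 2β = 207.5483°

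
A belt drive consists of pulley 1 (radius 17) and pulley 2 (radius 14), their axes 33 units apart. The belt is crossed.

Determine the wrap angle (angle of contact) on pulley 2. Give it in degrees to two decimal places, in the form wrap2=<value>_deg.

wrap2=319.90_deg

crossed belt: β = asin((r1+r2)/C) = asin(31/33) = 69.9500°
wrap1 = wrap2 = π + 2β = 319.9000°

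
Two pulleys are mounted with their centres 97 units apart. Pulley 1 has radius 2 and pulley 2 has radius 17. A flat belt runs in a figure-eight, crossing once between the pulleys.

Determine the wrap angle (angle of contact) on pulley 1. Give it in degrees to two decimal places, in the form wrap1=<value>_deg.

crossed belt: β = asin((r1+r2)/C) = asin(19/97) = 11.2959°
wrap1 = wrap2 = π + 2β = 202.5918°

wrap1=202.59_deg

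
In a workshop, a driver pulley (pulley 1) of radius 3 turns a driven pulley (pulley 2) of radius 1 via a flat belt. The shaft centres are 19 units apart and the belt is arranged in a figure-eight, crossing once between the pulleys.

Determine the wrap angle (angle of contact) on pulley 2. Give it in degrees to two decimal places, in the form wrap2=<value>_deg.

crossed belt: β = asin((r1+r2)/C) = asin(4/19) = 12.1532°
wrap1 = wrap2 = π + 2β = 204.3064°

wrap2=204.31_deg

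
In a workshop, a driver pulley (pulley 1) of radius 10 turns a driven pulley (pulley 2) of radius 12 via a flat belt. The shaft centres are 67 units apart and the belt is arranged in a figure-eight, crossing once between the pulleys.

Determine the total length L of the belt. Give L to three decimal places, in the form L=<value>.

crossed belt: β = asin((r1+r2)/C) = asin(22/67) = 19.1692°
wrap1 = wrap2 = π + 2β = 218.3383°
tangent length = C·cosβ = 63.2851
L = (r1+r2)·wrap + 2·C·cosβ = 22·3.8107 + 2·63.2851 = 210.4060

L=210.406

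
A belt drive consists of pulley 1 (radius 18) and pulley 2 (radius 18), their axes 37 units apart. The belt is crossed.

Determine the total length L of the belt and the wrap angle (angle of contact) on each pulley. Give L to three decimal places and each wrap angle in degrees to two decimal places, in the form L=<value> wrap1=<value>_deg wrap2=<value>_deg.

crossed belt: β = asin((r1+r2)/C) = asin(36/37) = 76.6488°
wrap1 = wrap2 = π + 2β = 333.2976°
tangent length = C·cosβ = 8.5440
L = (r1+r2)·wrap + 2·C·cosβ = 36·5.8171 + 2·8.5440 = 226.5051

L=226.505 wrap1=333.30_deg wrap2=333.30_deg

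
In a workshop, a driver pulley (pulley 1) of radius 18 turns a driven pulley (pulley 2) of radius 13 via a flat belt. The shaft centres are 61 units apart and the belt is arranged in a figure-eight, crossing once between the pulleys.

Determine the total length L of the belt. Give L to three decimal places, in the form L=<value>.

L=235.512

crossed belt: β = asin((r1+r2)/C) = asin(31/61) = 30.5438°
wrap1 = wrap2 = π + 2β = 241.0876°
tangent length = C·cosβ = 52.5357
L = (r1+r2)·wrap + 2·C·cosβ = 31·4.2078 + 2·52.5357 = 235.5123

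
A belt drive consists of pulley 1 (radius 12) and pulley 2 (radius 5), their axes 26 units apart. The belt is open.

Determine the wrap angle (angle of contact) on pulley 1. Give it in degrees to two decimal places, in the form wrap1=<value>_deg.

open belt: β = asin((r2−r1)/C) = asin(-7/26) = -15.6185°
wrap1 = π − 2β = 211.2370°
wrap2 = π + 2β = 148.7630°

wrap1=211.24_deg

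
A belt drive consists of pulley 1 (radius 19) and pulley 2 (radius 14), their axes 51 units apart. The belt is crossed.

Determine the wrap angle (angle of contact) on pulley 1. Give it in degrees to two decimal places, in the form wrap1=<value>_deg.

wrap1=260.64_deg

crossed belt: β = asin((r1+r2)/C) = asin(33/51) = 40.3202°
wrap1 = wrap2 = π + 2β = 260.6404°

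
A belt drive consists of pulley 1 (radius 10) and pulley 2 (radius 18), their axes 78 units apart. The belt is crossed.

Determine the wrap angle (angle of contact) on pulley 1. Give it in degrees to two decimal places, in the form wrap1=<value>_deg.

wrap1=222.07_deg

crossed belt: β = asin((r1+r2)/C) = asin(28/78) = 21.0372°
wrap1 = wrap2 = π + 2β = 222.0744°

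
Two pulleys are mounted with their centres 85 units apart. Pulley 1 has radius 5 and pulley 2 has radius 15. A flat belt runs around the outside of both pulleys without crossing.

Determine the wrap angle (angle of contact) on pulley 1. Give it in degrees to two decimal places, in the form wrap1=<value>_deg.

wrap1=166.49_deg

open belt: β = asin((r2−r1)/C) = asin(10/85) = 6.7563°
wrap1 = π − 2β = 166.4873°
wrap2 = π + 2β = 193.5127°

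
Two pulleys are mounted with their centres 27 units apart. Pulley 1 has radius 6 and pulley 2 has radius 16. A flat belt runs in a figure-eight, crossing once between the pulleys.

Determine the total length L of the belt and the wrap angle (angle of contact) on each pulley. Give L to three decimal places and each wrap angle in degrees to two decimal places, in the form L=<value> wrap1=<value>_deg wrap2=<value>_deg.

crossed belt: β = asin((r1+r2)/C) = asin(22/27) = 54.5691°
wrap1 = wrap2 = π + 2β = 289.1381°
tangent length = C·cosβ = 15.6525
L = (r1+r2)·wrap + 2·C·cosβ = 22·5.0464 + 2·15.6525 = 142.3260

L=142.326 wrap1=289.14_deg wrap2=289.14_deg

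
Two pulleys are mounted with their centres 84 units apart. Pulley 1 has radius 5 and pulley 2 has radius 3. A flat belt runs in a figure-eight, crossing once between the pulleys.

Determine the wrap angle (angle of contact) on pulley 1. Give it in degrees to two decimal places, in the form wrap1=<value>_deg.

crossed belt: β = asin((r1+r2)/C) = asin(8/84) = 5.4650°
wrap1 = wrap2 = π + 2β = 190.9300°

wrap1=190.93_deg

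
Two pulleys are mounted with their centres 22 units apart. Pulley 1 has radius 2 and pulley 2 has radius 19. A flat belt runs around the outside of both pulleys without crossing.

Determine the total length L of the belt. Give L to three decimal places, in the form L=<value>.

open belt: β = asin((r2−r1)/C) = asin(17/22) = 50.5994°
wrap1 = π − 2β = 78.8011°
wrap2 = π + 2β = 281.1989°
tangent length = C·cosβ = 13.9642
L = r1·wrap1 + r2·wrap2 + 2·C·cosβ = 2·1.3753 + 19·4.9078 + 2·13.9642 = 123.9282

L=123.928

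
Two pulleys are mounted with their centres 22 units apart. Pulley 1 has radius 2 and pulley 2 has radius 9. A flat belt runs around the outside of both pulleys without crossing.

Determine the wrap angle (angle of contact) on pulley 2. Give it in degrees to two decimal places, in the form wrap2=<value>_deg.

wrap2=217.11_deg

open belt: β = asin((r2−r1)/C) = asin(7/22) = 18.5530°
wrap1 = π − 2β = 142.8940°
wrap2 = π + 2β = 217.1060°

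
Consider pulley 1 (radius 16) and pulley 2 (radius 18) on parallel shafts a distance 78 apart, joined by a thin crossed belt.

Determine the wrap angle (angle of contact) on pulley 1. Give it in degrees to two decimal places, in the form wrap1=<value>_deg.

wrap1=231.68_deg

crossed belt: β = asin((r1+r2)/C) = asin(34/78) = 25.8424°
wrap1 = wrap2 = π + 2β = 231.6848°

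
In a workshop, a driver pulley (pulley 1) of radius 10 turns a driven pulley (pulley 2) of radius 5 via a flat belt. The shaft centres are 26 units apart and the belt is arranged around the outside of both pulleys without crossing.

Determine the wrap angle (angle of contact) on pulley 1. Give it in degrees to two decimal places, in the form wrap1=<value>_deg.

open belt: β = asin((r2−r1)/C) = asin(-5/26) = -11.0875°
wrap1 = π − 2β = 202.1750°
wrap2 = π + 2β = 157.8250°

wrap1=202.17_deg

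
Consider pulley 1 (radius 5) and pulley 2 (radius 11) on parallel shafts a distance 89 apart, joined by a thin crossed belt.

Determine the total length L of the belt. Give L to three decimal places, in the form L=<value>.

L=231.150

crossed belt: β = asin((r1+r2)/C) = asin(16/89) = 10.3567°
wrap1 = wrap2 = π + 2β = 200.7133°
tangent length = C·cosβ = 87.5500
L = (r1+r2)·wrap + 2·C·cosβ = 16·3.5031 + 2·87.5500 = 231.1497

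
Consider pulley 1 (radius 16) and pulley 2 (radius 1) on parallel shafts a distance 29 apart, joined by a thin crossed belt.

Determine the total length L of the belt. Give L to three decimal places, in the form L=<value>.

L=121.693

crossed belt: β = asin((r1+r2)/C) = asin(17/29) = 35.8883°
wrap1 = wrap2 = π + 2β = 251.7766°
tangent length = C·cosβ = 23.4947
L = (r1+r2)·wrap + 2·C·cosβ = 17·4.3943 + 2·23.4947 = 121.6930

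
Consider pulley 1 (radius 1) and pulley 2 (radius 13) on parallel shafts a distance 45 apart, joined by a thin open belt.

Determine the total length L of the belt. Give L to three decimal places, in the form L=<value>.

open belt: β = asin((r2−r1)/C) = asin(12/45) = 15.4660°
wrap1 = π − 2β = 149.0680°
wrap2 = π + 2β = 210.9320°
tangent length = C·cosβ = 43.3705
L = r1·wrap1 + r2·wrap2 + 2·C·cosβ = 1·2.6017 + 13·3.6815 + 2·43.3705 = 137.2017

L=137.202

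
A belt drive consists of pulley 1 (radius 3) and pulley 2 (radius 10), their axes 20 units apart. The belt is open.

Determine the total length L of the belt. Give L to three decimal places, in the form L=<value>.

open belt: β = asin((r2−r1)/C) = asin(7/20) = 20.4873°
wrap1 = π − 2β = 139.0254°
wrap2 = π + 2β = 220.9746°
tangent length = C·cosβ = 18.7350
L = r1·wrap1 + r2·wrap2 + 2·C·cosβ = 3·2.4265 + 10·3.8567 + 2·18.7350 = 83.3167

L=83.317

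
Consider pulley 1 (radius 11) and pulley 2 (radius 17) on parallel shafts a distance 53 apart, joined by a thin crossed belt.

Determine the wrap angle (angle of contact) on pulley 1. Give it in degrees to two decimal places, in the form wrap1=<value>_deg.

crossed belt: β = asin((r1+r2)/C) = asin(28/53) = 31.8908°
wrap1 = wrap2 = π + 2β = 243.7816°

wrap1=243.78_deg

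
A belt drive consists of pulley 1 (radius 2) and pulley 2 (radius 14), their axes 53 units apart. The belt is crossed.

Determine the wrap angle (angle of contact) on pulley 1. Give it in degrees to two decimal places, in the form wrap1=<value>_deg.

crossed belt: β = asin((r1+r2)/C) = asin(16/53) = 17.5710°
wrap1 = wrap2 = π + 2β = 215.1419°

wrap1=215.14_deg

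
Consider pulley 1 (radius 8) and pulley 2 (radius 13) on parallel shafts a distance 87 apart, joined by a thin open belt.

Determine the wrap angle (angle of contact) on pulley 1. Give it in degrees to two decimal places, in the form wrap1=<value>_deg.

open belt: β = asin((r2−r1)/C) = asin(5/87) = 3.2947°
wrap1 = π − 2β = 173.4106°
wrap2 = π + 2β = 186.5894°

wrap1=173.41_deg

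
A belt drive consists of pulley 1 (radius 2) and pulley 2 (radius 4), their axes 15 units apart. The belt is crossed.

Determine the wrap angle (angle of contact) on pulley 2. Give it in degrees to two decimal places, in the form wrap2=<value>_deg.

wrap2=227.16_deg

crossed belt: β = asin((r1+r2)/C) = asin(6/15) = 23.5782°
wrap1 = wrap2 = π + 2β = 227.1564°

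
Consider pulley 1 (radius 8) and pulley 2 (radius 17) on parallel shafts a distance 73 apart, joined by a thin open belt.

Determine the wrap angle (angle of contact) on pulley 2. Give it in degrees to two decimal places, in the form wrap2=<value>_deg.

open belt: β = asin((r2−r1)/C) = asin(9/73) = 7.0819°
wrap1 = π − 2β = 165.8362°
wrap2 = π + 2β = 194.1638°

wrap2=194.16_deg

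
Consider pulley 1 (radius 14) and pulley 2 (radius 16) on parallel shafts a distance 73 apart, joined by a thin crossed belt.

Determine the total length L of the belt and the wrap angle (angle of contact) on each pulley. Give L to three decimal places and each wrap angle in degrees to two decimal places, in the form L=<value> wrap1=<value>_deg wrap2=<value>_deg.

crossed belt: β = asin((r1+r2)/C) = asin(30/73) = 24.2651°
wrap1 = wrap2 = π + 2β = 228.5302°
tangent length = C·cosβ = 66.5507
L = (r1+r2)·wrap + 2·C·cosβ = 30·3.9886 + 2·66.5507 = 252.7596

L=252.760 wrap1=228.53_deg wrap2=228.53_deg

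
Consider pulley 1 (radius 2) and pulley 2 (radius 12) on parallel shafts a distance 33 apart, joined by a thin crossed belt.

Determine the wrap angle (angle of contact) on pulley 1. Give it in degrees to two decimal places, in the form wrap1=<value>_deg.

crossed belt: β = asin((r1+r2)/C) = asin(14/33) = 25.1027°
wrap1 = wrap2 = π + 2β = 230.2054°

wrap1=230.21_deg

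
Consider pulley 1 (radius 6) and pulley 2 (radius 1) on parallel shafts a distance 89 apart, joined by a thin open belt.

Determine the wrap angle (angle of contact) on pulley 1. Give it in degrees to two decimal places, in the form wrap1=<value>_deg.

open belt: β = asin((r2−r1)/C) = asin(-5/89) = -3.2206°
wrap1 = π − 2β = 186.4411°
wrap2 = π + 2β = 173.5589°

wrap1=186.44_deg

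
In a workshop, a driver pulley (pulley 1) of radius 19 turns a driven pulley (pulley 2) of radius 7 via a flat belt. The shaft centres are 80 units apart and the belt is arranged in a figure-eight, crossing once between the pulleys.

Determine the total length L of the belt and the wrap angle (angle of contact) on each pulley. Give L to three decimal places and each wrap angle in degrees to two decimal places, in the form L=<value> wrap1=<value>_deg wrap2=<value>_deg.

crossed belt: β = asin((r1+r2)/C) = asin(26/80) = 18.9656°
wrap1 = wrap2 = π + 2β = 217.9311°
tangent length = C·cosβ = 75.6571
L = (r1+r2)·wrap + 2·C·cosβ = 26·3.8036 + 2·75.6571 = 250.2083

L=250.208 wrap1=217.93_deg wrap2=217.93_deg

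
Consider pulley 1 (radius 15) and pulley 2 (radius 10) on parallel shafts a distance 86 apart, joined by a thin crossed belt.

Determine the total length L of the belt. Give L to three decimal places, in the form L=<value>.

L=257.860

crossed belt: β = asin((r1+r2)/C) = asin(25/86) = 16.8997°
wrap1 = wrap2 = π + 2β = 213.7995°
tangent length = C·cosβ = 82.2861
L = (r1+r2)·wrap + 2·C·cosβ = 25·3.7315 + 2·82.2861 = 257.8598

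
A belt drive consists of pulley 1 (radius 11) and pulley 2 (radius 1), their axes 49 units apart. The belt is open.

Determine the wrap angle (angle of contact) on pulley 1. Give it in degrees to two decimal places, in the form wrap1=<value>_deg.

wrap1=203.55_deg

open belt: β = asin((r2−r1)/C) = asin(-10/49) = -11.7757°
wrap1 = π − 2β = 203.5515°
wrap2 = π + 2β = 156.4485°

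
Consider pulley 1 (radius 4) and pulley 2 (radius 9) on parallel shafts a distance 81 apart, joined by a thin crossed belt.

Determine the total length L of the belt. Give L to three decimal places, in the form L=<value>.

crossed belt: β = asin((r1+r2)/C) = asin(13/81) = 9.2356°
wrap1 = wrap2 = π + 2β = 198.4711°
tangent length = C·cosβ = 79.9500
L = (r1+r2)·wrap + 2·C·cosβ = 13·3.4640 + 2·79.9500 = 204.9316

L=204.932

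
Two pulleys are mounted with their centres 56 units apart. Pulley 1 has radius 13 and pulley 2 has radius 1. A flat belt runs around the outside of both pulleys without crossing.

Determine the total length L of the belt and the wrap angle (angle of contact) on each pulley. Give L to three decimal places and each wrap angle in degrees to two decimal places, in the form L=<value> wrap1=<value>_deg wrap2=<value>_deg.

open belt: β = asin((r2−r1)/C) = asin(-12/56) = -12.3736°
wrap1 = π − 2β = 204.7473°
wrap2 = π + 2β = 155.2527°
tangent length = C·cosβ = 54.6992
L = r1·wrap1 + r2·wrap2 + 2·C·cosβ = 13·3.5735 + 1·2.7097 + 2·54.6992 = 158.5637

L=158.564 wrap1=204.75_deg wrap2=155.25_deg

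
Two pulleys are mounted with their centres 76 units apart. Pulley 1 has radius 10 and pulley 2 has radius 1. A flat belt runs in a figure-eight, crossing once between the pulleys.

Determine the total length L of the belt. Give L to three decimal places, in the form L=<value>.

crossed belt: β = asin((r1+r2)/C) = asin(11/76) = 8.3220°
wrap1 = wrap2 = π + 2β = 196.6441°
tangent length = C·cosβ = 75.1997
L = (r1+r2)·wrap + 2·C·cosβ = 11·3.4321 + 2·75.1997 = 188.1524

L=188.152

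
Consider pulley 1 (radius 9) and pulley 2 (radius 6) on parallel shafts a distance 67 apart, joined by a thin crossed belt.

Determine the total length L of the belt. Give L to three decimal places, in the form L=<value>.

crossed belt: β = asin((r1+r2)/C) = asin(15/67) = 12.9371°
wrap1 = wrap2 = π + 2β = 205.8741°
tangent length = C·cosβ = 65.2993
L = (r1+r2)·wrap + 2·C·cosβ = 15·3.5932 + 2·65.2993 = 184.4963

L=184.496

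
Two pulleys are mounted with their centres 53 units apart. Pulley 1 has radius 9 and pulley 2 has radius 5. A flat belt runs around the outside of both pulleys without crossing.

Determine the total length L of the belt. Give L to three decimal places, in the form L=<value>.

L=150.284

open belt: β = asin((r2−r1)/C) = asin(-4/53) = -4.3283°
wrap1 = π − 2β = 188.6567°
wrap2 = π + 2β = 171.3433°
tangent length = C·cosβ = 52.8488
L = r1·wrap1 + r2·wrap2 + 2·C·cosβ = 9·3.2927 + 5·2.9905 + 2·52.8488 = 150.2843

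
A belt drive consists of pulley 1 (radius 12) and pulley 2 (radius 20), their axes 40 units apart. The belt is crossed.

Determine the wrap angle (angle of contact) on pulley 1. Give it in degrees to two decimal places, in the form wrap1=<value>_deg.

crossed belt: β = asin((r1+r2)/C) = asin(32/40) = 53.1301°
wrap1 = wrap2 = π + 2β = 286.2602°

wrap1=286.26_deg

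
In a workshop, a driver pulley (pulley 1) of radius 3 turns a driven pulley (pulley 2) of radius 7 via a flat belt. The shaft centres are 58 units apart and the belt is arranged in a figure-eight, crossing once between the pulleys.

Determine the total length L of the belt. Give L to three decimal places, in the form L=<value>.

L=149.144

crossed belt: β = asin((r1+r2)/C) = asin(10/58) = 9.9282°
wrap1 = wrap2 = π + 2β = 199.8564°
tangent length = C·cosβ = 57.1314
L = (r1+r2)·wrap + 2·C·cosβ = 10·3.4882 + 2·57.1314 = 149.1444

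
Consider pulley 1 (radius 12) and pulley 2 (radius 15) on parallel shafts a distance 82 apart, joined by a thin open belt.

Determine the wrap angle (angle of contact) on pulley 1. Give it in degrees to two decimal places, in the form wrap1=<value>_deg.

wrap1=175.81_deg

open belt: β = asin((r2−r1)/C) = asin(3/82) = 2.0967°
wrap1 = π − 2β = 175.8067°
wrap2 = π + 2β = 184.1933°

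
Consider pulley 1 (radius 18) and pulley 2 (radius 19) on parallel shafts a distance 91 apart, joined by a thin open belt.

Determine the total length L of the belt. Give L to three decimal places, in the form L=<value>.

L=298.250

open belt: β = asin((r2−r1)/C) = asin(1/91) = 0.6296°
wrap1 = π − 2β = 178.7407°
wrap2 = π + 2β = 181.2593°
tangent length = C·cosβ = 90.9945
L = r1·wrap1 + r2·wrap2 + 2·C·cosβ = 18·3.1196 + 19·3.1636 + 2·90.9945 = 298.2499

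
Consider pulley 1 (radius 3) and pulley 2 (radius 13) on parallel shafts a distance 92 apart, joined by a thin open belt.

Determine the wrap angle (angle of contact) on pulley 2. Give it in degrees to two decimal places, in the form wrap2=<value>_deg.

open belt: β = asin((r2−r1)/C) = asin(10/92) = 6.2401°
wrap1 = π − 2β = 167.5197°
wrap2 = π + 2β = 192.4803°

wrap2=192.48_deg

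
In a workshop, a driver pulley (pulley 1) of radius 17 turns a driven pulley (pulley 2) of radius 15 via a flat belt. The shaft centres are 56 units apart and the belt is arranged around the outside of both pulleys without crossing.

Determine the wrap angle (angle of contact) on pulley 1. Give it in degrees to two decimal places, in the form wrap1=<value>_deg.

wrap1=184.09_deg

open belt: β = asin((r2−r1)/C) = asin(-2/56) = -2.0467°
wrap1 = π − 2β = 184.0934°
wrap2 = π + 2β = 175.9066°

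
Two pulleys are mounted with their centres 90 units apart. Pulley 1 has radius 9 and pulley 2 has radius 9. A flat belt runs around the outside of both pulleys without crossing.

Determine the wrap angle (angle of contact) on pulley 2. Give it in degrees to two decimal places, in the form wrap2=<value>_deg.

wrap2=180.00_deg

open belt: β = asin((r2−r1)/C) = asin(0/90) = 0.0000°
wrap1 = π − 2β = 180.0000°
wrap2 = π + 2β = 180.0000°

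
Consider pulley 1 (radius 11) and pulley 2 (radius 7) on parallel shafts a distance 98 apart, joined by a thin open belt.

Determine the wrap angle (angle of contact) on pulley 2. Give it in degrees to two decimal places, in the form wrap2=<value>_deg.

open belt: β = asin((r2−r1)/C) = asin(-4/98) = -2.3393°
wrap1 = π − 2β = 184.6785°
wrap2 = π + 2β = 175.3215°

wrap2=175.32_deg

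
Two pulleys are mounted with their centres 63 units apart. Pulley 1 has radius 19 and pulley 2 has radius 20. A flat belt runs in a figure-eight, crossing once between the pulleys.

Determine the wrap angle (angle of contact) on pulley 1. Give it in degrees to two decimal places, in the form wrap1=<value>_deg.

wrap1=256.49_deg

crossed belt: β = asin((r1+r2)/C) = asin(39/63) = 38.2466°
wrap1 = wrap2 = π + 2β = 256.4932°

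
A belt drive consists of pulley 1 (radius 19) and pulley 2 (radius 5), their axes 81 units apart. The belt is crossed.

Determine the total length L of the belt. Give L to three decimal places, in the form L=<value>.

L=244.563

crossed belt: β = asin((r1+r2)/C) = asin(24/81) = 17.2353°
wrap1 = wrap2 = π + 2β = 214.4706°
tangent length = C·cosβ = 77.3628
L = (r1+r2)·wrap + 2·C·cosβ = 24·3.7432 + 2·77.3628 = 244.5628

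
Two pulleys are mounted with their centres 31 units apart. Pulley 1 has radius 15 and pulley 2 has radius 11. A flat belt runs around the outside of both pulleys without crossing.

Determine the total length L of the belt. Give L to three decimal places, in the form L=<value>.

L=144.198

open belt: β = asin((r2−r1)/C) = asin(-4/31) = -7.4137°
wrap1 = π − 2β = 194.8273°
wrap2 = π + 2β = 165.1727°
tangent length = C·cosβ = 30.7409
L = r1·wrap1 + r2·wrap2 + 2·C·cosβ = 15·3.4004 + 11·2.8828 + 2·30.7409 = 144.1983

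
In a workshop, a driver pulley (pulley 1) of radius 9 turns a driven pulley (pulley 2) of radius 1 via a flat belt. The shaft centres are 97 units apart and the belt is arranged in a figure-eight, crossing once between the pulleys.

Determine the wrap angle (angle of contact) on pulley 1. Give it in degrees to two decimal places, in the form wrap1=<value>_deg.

wrap1=191.83_deg

crossed belt: β = asin((r1+r2)/C) = asin(10/97) = 5.9173°
wrap1 = wrap2 = π + 2β = 191.8346°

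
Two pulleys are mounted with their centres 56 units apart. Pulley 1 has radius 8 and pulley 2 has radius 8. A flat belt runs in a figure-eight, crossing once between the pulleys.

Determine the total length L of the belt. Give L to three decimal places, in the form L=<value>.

L=166.869

crossed belt: β = asin((r1+r2)/C) = asin(16/56) = 16.6015°
wrap1 = wrap2 = π + 2β = 213.2031°
tangent length = C·cosβ = 53.6656
L = (r1+r2)·wrap + 2·C·cosβ = 16·3.7211 + 2·53.6656 = 166.8688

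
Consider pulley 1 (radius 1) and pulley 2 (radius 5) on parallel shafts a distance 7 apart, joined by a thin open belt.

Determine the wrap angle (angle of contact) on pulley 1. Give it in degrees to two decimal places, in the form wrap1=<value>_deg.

open belt: β = asin((r2−r1)/C) = asin(4/7) = 34.8499°
wrap1 = π − 2β = 110.3002°
wrap2 = π + 2β = 249.6998°

wrap1=110.30_deg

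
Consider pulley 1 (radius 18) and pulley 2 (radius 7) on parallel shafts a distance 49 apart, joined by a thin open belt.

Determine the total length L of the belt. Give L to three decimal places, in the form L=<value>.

open belt: β = asin((r2−r1)/C) = asin(-11/49) = -12.9729°
wrap1 = π − 2β = 205.9458°
wrap2 = π + 2β = 154.0542°
tangent length = C·cosβ = 47.7493
L = r1·wrap1 + r2·wrap2 + 2·C·cosβ = 18·3.5944 + 7·2.6888 + 2·47.7493 = 179.0197

L=179.020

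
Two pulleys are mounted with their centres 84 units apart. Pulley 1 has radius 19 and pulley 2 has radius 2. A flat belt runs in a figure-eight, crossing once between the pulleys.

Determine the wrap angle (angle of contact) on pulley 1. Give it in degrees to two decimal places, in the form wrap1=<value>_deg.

wrap1=208.96_deg

crossed belt: β = asin((r1+r2)/C) = asin(21/84) = 14.4775°
wrap1 = wrap2 = π + 2β = 208.9550°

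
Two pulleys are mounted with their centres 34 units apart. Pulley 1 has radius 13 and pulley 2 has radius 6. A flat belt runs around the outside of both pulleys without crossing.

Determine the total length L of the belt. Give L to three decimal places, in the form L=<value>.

L=129.137

open belt: β = asin((r2−r1)/C) = asin(-7/34) = -11.8812°
wrap1 = π − 2β = 203.7623°
wrap2 = π + 2β = 156.2377°
tangent length = C·cosβ = 33.2716
L = r1·wrap1 + r2·wrap2 + 2·C·cosβ = 13·3.5563 + 6·2.7269 + 2·33.2716 = 129.1366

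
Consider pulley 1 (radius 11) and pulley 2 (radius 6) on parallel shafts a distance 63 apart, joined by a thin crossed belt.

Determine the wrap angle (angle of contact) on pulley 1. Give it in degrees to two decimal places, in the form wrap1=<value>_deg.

wrap1=211.31_deg

crossed belt: β = asin((r1+r2)/C) = asin(17/63) = 15.6548°
wrap1 = wrap2 = π + 2β = 211.3096°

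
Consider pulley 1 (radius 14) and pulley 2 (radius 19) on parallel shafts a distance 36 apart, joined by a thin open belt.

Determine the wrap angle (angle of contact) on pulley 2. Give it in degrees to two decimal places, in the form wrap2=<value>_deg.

open belt: β = asin((r2−r1)/C) = asin(5/36) = 7.9836°
wrap1 = π − 2β = 164.0329°
wrap2 = π + 2β = 195.9671°

wrap2=195.97_deg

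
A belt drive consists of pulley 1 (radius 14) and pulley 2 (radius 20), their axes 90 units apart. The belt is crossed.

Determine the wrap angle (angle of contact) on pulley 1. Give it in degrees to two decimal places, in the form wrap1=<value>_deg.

crossed belt: β = asin((r1+r2)/C) = asin(34/90) = 22.1961°
wrap1 = wrap2 = π + 2β = 224.3922°

wrap1=224.39_deg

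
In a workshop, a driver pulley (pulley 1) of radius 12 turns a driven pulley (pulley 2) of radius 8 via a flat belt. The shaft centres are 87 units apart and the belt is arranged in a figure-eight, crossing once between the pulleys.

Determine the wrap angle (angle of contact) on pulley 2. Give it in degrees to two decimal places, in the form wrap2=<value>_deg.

crossed belt: β = asin((r1+r2)/C) = asin(20/87) = 13.2903°
wrap1 = wrap2 = π + 2β = 206.5806°

wrap2=206.58_deg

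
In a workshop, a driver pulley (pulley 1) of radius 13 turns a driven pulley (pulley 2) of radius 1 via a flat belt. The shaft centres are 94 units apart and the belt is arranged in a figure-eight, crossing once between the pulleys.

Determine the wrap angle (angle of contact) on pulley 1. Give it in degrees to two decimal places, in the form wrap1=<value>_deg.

wrap1=197.13_deg

crossed belt: β = asin((r1+r2)/C) = asin(14/94) = 8.5653°
wrap1 = wrap2 = π + 2β = 197.1306°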